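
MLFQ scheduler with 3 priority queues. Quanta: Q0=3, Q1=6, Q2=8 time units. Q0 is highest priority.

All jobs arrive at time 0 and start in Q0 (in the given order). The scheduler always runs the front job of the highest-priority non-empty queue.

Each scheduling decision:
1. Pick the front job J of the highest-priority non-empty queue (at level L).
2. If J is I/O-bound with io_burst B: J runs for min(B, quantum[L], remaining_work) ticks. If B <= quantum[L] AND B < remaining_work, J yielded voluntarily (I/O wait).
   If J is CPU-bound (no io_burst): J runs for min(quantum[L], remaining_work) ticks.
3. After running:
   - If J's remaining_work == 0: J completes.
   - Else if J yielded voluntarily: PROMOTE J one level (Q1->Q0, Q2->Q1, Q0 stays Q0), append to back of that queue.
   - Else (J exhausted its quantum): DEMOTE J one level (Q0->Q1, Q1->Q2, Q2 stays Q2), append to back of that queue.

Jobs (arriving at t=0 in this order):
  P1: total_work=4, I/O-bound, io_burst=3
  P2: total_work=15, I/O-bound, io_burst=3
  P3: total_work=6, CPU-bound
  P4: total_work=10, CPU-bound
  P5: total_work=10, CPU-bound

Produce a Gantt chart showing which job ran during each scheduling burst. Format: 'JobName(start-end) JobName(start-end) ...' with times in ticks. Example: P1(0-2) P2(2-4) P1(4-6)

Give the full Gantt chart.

t=0-3: P1@Q0 runs 3, rem=1, I/O yield, promote→Q0. Q0=[P2,P3,P4,P5,P1] Q1=[] Q2=[]
t=3-6: P2@Q0 runs 3, rem=12, I/O yield, promote→Q0. Q0=[P3,P4,P5,P1,P2] Q1=[] Q2=[]
t=6-9: P3@Q0 runs 3, rem=3, quantum used, demote→Q1. Q0=[P4,P5,P1,P2] Q1=[P3] Q2=[]
t=9-12: P4@Q0 runs 3, rem=7, quantum used, demote→Q1. Q0=[P5,P1,P2] Q1=[P3,P4] Q2=[]
t=12-15: P5@Q0 runs 3, rem=7, quantum used, demote→Q1. Q0=[P1,P2] Q1=[P3,P4,P5] Q2=[]
t=15-16: P1@Q0 runs 1, rem=0, completes. Q0=[P2] Q1=[P3,P4,P5] Q2=[]
t=16-19: P2@Q0 runs 3, rem=9, I/O yield, promote→Q0. Q0=[P2] Q1=[P3,P4,P5] Q2=[]
t=19-22: P2@Q0 runs 3, rem=6, I/O yield, promote→Q0. Q0=[P2] Q1=[P3,P4,P5] Q2=[]
t=22-25: P2@Q0 runs 3, rem=3, I/O yield, promote→Q0. Q0=[P2] Q1=[P3,P4,P5] Q2=[]
t=25-28: P2@Q0 runs 3, rem=0, completes. Q0=[] Q1=[P3,P4,P5] Q2=[]
t=28-31: P3@Q1 runs 3, rem=0, completes. Q0=[] Q1=[P4,P5] Q2=[]
t=31-37: P4@Q1 runs 6, rem=1, quantum used, demote→Q2. Q0=[] Q1=[P5] Q2=[P4]
t=37-43: P5@Q1 runs 6, rem=1, quantum used, demote→Q2. Q0=[] Q1=[] Q2=[P4,P5]
t=43-44: P4@Q2 runs 1, rem=0, completes. Q0=[] Q1=[] Q2=[P5]
t=44-45: P5@Q2 runs 1, rem=0, completes. Q0=[] Q1=[] Q2=[]

Answer: P1(0-3) P2(3-6) P3(6-9) P4(9-12) P5(12-15) P1(15-16) P2(16-19) P2(19-22) P2(22-25) P2(25-28) P3(28-31) P4(31-37) P5(37-43) P4(43-44) P5(44-45)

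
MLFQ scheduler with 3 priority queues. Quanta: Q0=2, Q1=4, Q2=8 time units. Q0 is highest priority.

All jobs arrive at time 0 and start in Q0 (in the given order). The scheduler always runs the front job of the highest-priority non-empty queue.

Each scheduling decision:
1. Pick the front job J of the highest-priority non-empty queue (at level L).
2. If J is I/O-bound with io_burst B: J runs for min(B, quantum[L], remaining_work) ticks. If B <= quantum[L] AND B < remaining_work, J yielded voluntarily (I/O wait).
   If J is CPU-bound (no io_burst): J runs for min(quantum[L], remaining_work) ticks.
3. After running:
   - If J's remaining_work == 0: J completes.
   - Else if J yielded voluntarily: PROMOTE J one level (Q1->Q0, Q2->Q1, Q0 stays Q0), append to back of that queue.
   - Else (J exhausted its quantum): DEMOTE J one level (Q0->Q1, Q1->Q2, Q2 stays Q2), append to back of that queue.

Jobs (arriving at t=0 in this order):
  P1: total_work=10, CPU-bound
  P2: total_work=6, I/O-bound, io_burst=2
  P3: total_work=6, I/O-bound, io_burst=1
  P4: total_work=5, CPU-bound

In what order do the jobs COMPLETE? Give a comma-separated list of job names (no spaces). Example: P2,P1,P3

t=0-2: P1@Q0 runs 2, rem=8, quantum used, demote→Q1. Q0=[P2,P3,P4] Q1=[P1] Q2=[]
t=2-4: P2@Q0 runs 2, rem=4, I/O yield, promote→Q0. Q0=[P3,P4,P2] Q1=[P1] Q2=[]
t=4-5: P3@Q0 runs 1, rem=5, I/O yield, promote→Q0. Q0=[P4,P2,P3] Q1=[P1] Q2=[]
t=5-7: P4@Q0 runs 2, rem=3, quantum used, demote→Q1. Q0=[P2,P3] Q1=[P1,P4] Q2=[]
t=7-9: P2@Q0 runs 2, rem=2, I/O yield, promote→Q0. Q0=[P3,P2] Q1=[P1,P4] Q2=[]
t=9-10: P3@Q0 runs 1, rem=4, I/O yield, promote→Q0. Q0=[P2,P3] Q1=[P1,P4] Q2=[]
t=10-12: P2@Q0 runs 2, rem=0, completes. Q0=[P3] Q1=[P1,P4] Q2=[]
t=12-13: P3@Q0 runs 1, rem=3, I/O yield, promote→Q0. Q0=[P3] Q1=[P1,P4] Q2=[]
t=13-14: P3@Q0 runs 1, rem=2, I/O yield, promote→Q0. Q0=[P3] Q1=[P1,P4] Q2=[]
t=14-15: P3@Q0 runs 1, rem=1, I/O yield, promote→Q0. Q0=[P3] Q1=[P1,P4] Q2=[]
t=15-16: P3@Q0 runs 1, rem=0, completes. Q0=[] Q1=[P1,P4] Q2=[]
t=16-20: P1@Q1 runs 4, rem=4, quantum used, demote→Q2. Q0=[] Q1=[P4] Q2=[P1]
t=20-23: P4@Q1 runs 3, rem=0, completes. Q0=[] Q1=[] Q2=[P1]
t=23-27: P1@Q2 runs 4, rem=0, completes. Q0=[] Q1=[] Q2=[]

Answer: P2,P3,P4,P1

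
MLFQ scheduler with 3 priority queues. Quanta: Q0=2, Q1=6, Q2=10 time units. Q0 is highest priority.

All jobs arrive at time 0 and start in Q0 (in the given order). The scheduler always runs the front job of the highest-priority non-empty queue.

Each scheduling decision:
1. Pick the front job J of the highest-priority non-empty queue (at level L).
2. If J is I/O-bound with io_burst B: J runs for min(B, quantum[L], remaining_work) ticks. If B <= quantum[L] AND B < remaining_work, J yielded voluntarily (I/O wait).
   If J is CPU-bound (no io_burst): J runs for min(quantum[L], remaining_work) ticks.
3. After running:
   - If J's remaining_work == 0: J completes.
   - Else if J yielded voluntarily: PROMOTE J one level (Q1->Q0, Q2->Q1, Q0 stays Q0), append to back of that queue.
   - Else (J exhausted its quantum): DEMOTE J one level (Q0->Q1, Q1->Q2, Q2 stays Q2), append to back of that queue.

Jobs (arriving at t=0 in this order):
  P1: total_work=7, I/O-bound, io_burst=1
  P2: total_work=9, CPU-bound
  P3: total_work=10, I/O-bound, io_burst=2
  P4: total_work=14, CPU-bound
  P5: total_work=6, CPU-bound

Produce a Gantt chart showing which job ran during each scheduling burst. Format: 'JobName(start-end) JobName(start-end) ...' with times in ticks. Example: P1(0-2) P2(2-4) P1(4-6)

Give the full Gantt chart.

t=0-1: P1@Q0 runs 1, rem=6, I/O yield, promote→Q0. Q0=[P2,P3,P4,P5,P1] Q1=[] Q2=[]
t=1-3: P2@Q0 runs 2, rem=7, quantum used, demote→Q1. Q0=[P3,P4,P5,P1] Q1=[P2] Q2=[]
t=3-5: P3@Q0 runs 2, rem=8, I/O yield, promote→Q0. Q0=[P4,P5,P1,P3] Q1=[P2] Q2=[]
t=5-7: P4@Q0 runs 2, rem=12, quantum used, demote→Q1. Q0=[P5,P1,P3] Q1=[P2,P4] Q2=[]
t=7-9: P5@Q0 runs 2, rem=4, quantum used, demote→Q1. Q0=[P1,P3] Q1=[P2,P4,P5] Q2=[]
t=9-10: P1@Q0 runs 1, rem=5, I/O yield, promote→Q0. Q0=[P3,P1] Q1=[P2,P4,P5] Q2=[]
t=10-12: P3@Q0 runs 2, rem=6, I/O yield, promote→Q0. Q0=[P1,P3] Q1=[P2,P4,P5] Q2=[]
t=12-13: P1@Q0 runs 1, rem=4, I/O yield, promote→Q0. Q0=[P3,P1] Q1=[P2,P4,P5] Q2=[]
t=13-15: P3@Q0 runs 2, rem=4, I/O yield, promote→Q0. Q0=[P1,P3] Q1=[P2,P4,P5] Q2=[]
t=15-16: P1@Q0 runs 1, rem=3, I/O yield, promote→Q0. Q0=[P3,P1] Q1=[P2,P4,P5] Q2=[]
t=16-18: P3@Q0 runs 2, rem=2, I/O yield, promote→Q0. Q0=[P1,P3] Q1=[P2,P4,P5] Q2=[]
t=18-19: P1@Q0 runs 1, rem=2, I/O yield, promote→Q0. Q0=[P3,P1] Q1=[P2,P4,P5] Q2=[]
t=19-21: P3@Q0 runs 2, rem=0, completes. Q0=[P1] Q1=[P2,P4,P5] Q2=[]
t=21-22: P1@Q0 runs 1, rem=1, I/O yield, promote→Q0. Q0=[P1] Q1=[P2,P4,P5] Q2=[]
t=22-23: P1@Q0 runs 1, rem=0, completes. Q0=[] Q1=[P2,P4,P5] Q2=[]
t=23-29: P2@Q1 runs 6, rem=1, quantum used, demote→Q2. Q0=[] Q1=[P4,P5] Q2=[P2]
t=29-35: P4@Q1 runs 6, rem=6, quantum used, demote→Q2. Q0=[] Q1=[P5] Q2=[P2,P4]
t=35-39: P5@Q1 runs 4, rem=0, completes. Q0=[] Q1=[] Q2=[P2,P4]
t=39-40: P2@Q2 runs 1, rem=0, completes. Q0=[] Q1=[] Q2=[P4]
t=40-46: P4@Q2 runs 6, rem=0, completes. Q0=[] Q1=[] Q2=[]

Answer: P1(0-1) P2(1-3) P3(3-5) P4(5-7) P5(7-9) P1(9-10) P3(10-12) P1(12-13) P3(13-15) P1(15-16) P3(16-18) P1(18-19) P3(19-21) P1(21-22) P1(22-23) P2(23-29) P4(29-35) P5(35-39) P2(39-40) P4(40-46)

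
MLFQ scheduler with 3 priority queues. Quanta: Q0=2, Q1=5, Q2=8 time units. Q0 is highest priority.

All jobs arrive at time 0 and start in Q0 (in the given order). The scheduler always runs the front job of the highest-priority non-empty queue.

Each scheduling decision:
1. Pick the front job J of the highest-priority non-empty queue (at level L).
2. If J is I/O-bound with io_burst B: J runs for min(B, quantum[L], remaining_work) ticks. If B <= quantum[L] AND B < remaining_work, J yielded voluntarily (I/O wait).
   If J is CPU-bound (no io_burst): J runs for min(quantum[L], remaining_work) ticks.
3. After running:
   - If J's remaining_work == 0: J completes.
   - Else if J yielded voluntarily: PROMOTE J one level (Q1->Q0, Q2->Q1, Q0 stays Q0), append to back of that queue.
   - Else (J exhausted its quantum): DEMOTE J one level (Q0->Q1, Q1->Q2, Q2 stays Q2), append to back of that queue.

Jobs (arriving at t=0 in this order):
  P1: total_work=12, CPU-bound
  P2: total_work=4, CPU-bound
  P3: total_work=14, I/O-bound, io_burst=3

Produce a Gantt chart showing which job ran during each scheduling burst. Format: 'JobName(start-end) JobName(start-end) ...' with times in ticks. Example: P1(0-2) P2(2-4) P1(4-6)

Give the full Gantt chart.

t=0-2: P1@Q0 runs 2, rem=10, quantum used, demote→Q1. Q0=[P2,P3] Q1=[P1] Q2=[]
t=2-4: P2@Q0 runs 2, rem=2, quantum used, demote→Q1. Q0=[P3] Q1=[P1,P2] Q2=[]
t=4-6: P3@Q0 runs 2, rem=12, quantum used, demote→Q1. Q0=[] Q1=[P1,P2,P3] Q2=[]
t=6-11: P1@Q1 runs 5, rem=5, quantum used, demote→Q2. Q0=[] Q1=[P2,P3] Q2=[P1]
t=11-13: P2@Q1 runs 2, rem=0, completes. Q0=[] Q1=[P3] Q2=[P1]
t=13-16: P3@Q1 runs 3, rem=9, I/O yield, promote→Q0. Q0=[P3] Q1=[] Q2=[P1]
t=16-18: P3@Q0 runs 2, rem=7, quantum used, demote→Q1. Q0=[] Q1=[P3] Q2=[P1]
t=18-21: P3@Q1 runs 3, rem=4, I/O yield, promote→Q0. Q0=[P3] Q1=[] Q2=[P1]
t=21-23: P3@Q0 runs 2, rem=2, quantum used, demote→Q1. Q0=[] Q1=[P3] Q2=[P1]
t=23-25: P3@Q1 runs 2, rem=0, completes. Q0=[] Q1=[] Q2=[P1]
t=25-30: P1@Q2 runs 5, rem=0, completes. Q0=[] Q1=[] Q2=[]

Answer: P1(0-2) P2(2-4) P3(4-6) P1(6-11) P2(11-13) P3(13-16) P3(16-18) P3(18-21) P3(21-23) P3(23-25) P1(25-30)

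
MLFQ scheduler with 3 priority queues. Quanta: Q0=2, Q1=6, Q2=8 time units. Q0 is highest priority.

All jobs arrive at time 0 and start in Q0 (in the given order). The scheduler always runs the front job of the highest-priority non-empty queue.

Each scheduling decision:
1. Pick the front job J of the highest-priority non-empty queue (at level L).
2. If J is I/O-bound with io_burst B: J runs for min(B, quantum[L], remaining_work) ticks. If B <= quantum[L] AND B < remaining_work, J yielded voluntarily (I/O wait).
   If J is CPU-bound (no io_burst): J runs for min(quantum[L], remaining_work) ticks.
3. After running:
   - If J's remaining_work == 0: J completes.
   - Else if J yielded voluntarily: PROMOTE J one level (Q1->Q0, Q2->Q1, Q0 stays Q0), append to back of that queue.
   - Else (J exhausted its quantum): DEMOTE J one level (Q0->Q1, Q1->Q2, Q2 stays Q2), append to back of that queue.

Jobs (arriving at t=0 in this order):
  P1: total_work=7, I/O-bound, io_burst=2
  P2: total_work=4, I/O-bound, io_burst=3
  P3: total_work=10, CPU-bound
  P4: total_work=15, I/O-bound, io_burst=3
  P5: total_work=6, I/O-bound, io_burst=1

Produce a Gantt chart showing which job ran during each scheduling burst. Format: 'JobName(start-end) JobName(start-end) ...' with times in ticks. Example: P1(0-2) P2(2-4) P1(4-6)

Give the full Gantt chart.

t=0-2: P1@Q0 runs 2, rem=5, I/O yield, promote→Q0. Q0=[P2,P3,P4,P5,P1] Q1=[] Q2=[]
t=2-4: P2@Q0 runs 2, rem=2, quantum used, demote→Q1. Q0=[P3,P4,P5,P1] Q1=[P2] Q2=[]
t=4-6: P3@Q0 runs 2, rem=8, quantum used, demote→Q1. Q0=[P4,P5,P1] Q1=[P2,P3] Q2=[]
t=6-8: P4@Q0 runs 2, rem=13, quantum used, demote→Q1. Q0=[P5,P1] Q1=[P2,P3,P4] Q2=[]
t=8-9: P5@Q0 runs 1, rem=5, I/O yield, promote→Q0. Q0=[P1,P5] Q1=[P2,P3,P4] Q2=[]
t=9-11: P1@Q0 runs 2, rem=3, I/O yield, promote→Q0. Q0=[P5,P1] Q1=[P2,P3,P4] Q2=[]
t=11-12: P5@Q0 runs 1, rem=4, I/O yield, promote→Q0. Q0=[P1,P5] Q1=[P2,P3,P4] Q2=[]
t=12-14: P1@Q0 runs 2, rem=1, I/O yield, promote→Q0. Q0=[P5,P1] Q1=[P2,P3,P4] Q2=[]
t=14-15: P5@Q0 runs 1, rem=3, I/O yield, promote→Q0. Q0=[P1,P5] Q1=[P2,P3,P4] Q2=[]
t=15-16: P1@Q0 runs 1, rem=0, completes. Q0=[P5] Q1=[P2,P3,P4] Q2=[]
t=16-17: P5@Q0 runs 1, rem=2, I/O yield, promote→Q0. Q0=[P5] Q1=[P2,P3,P4] Q2=[]
t=17-18: P5@Q0 runs 1, rem=1, I/O yield, promote→Q0. Q0=[P5] Q1=[P2,P3,P4] Q2=[]
t=18-19: P5@Q0 runs 1, rem=0, completes. Q0=[] Q1=[P2,P3,P4] Q2=[]
t=19-21: P2@Q1 runs 2, rem=0, completes. Q0=[] Q1=[P3,P4] Q2=[]
t=21-27: P3@Q1 runs 6, rem=2, quantum used, demote→Q2. Q0=[] Q1=[P4] Q2=[P3]
t=27-30: P4@Q1 runs 3, rem=10, I/O yield, promote→Q0. Q0=[P4] Q1=[] Q2=[P3]
t=30-32: P4@Q0 runs 2, rem=8, quantum used, demote→Q1. Q0=[] Q1=[P4] Q2=[P3]
t=32-35: P4@Q1 runs 3, rem=5, I/O yield, promote→Q0. Q0=[P4] Q1=[] Q2=[P3]
t=35-37: P4@Q0 runs 2, rem=3, quantum used, demote→Q1. Q0=[] Q1=[P4] Q2=[P3]
t=37-40: P4@Q1 runs 3, rem=0, completes. Q0=[] Q1=[] Q2=[P3]
t=40-42: P3@Q2 runs 2, rem=0, completes. Q0=[] Q1=[] Q2=[]

Answer: P1(0-2) P2(2-4) P3(4-6) P4(6-8) P5(8-9) P1(9-11) P5(11-12) P1(12-14) P5(14-15) P1(15-16) P5(16-17) P5(17-18) P5(18-19) P2(19-21) P3(21-27) P4(27-30) P4(30-32) P4(32-35) P4(35-37) P4(37-40) P3(40-42)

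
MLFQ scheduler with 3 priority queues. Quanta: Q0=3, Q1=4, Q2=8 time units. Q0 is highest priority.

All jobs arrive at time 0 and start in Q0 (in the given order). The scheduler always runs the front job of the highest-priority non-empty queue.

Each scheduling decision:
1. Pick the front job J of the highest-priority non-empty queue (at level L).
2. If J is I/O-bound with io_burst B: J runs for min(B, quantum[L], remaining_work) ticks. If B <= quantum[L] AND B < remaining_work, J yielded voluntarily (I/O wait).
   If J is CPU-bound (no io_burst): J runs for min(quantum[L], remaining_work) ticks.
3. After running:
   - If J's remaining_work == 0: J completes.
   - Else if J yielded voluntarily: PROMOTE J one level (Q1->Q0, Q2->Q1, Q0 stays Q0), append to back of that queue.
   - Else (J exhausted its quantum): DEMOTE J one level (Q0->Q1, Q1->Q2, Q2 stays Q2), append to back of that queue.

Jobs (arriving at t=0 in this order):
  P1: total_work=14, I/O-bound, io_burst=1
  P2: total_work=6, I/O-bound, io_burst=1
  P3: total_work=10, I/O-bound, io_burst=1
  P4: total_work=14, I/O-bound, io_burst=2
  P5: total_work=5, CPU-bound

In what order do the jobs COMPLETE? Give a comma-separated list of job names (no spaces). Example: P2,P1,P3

Answer: P2,P4,P3,P1,P5

Derivation:
t=0-1: P1@Q0 runs 1, rem=13, I/O yield, promote→Q0. Q0=[P2,P3,P4,P5,P1] Q1=[] Q2=[]
t=1-2: P2@Q0 runs 1, rem=5, I/O yield, promote→Q0. Q0=[P3,P4,P5,P1,P2] Q1=[] Q2=[]
t=2-3: P3@Q0 runs 1, rem=9, I/O yield, promote→Q0. Q0=[P4,P5,P1,P2,P3] Q1=[] Q2=[]
t=3-5: P4@Q0 runs 2, rem=12, I/O yield, promote→Q0. Q0=[P5,P1,P2,P3,P4] Q1=[] Q2=[]
t=5-8: P5@Q0 runs 3, rem=2, quantum used, demote→Q1. Q0=[P1,P2,P3,P4] Q1=[P5] Q2=[]
t=8-9: P1@Q0 runs 1, rem=12, I/O yield, promote→Q0. Q0=[P2,P3,P4,P1] Q1=[P5] Q2=[]
t=9-10: P2@Q0 runs 1, rem=4, I/O yield, promote→Q0. Q0=[P3,P4,P1,P2] Q1=[P5] Q2=[]
t=10-11: P3@Q0 runs 1, rem=8, I/O yield, promote→Q0. Q0=[P4,P1,P2,P3] Q1=[P5] Q2=[]
t=11-13: P4@Q0 runs 2, rem=10, I/O yield, promote→Q0. Q0=[P1,P2,P3,P4] Q1=[P5] Q2=[]
t=13-14: P1@Q0 runs 1, rem=11, I/O yield, promote→Q0. Q0=[P2,P3,P4,P1] Q1=[P5] Q2=[]
t=14-15: P2@Q0 runs 1, rem=3, I/O yield, promote→Q0. Q0=[P3,P4,P1,P2] Q1=[P5] Q2=[]
t=15-16: P3@Q0 runs 1, rem=7, I/O yield, promote→Q0. Q0=[P4,P1,P2,P3] Q1=[P5] Q2=[]
t=16-18: P4@Q0 runs 2, rem=8, I/O yield, promote→Q0. Q0=[P1,P2,P3,P4] Q1=[P5] Q2=[]
t=18-19: P1@Q0 runs 1, rem=10, I/O yield, promote→Q0. Q0=[P2,P3,P4,P1] Q1=[P5] Q2=[]
t=19-20: P2@Q0 runs 1, rem=2, I/O yield, promote→Q0. Q0=[P3,P4,P1,P2] Q1=[P5] Q2=[]
t=20-21: P3@Q0 runs 1, rem=6, I/O yield, promote→Q0. Q0=[P4,P1,P2,P3] Q1=[P5] Q2=[]
t=21-23: P4@Q0 runs 2, rem=6, I/O yield, promote→Q0. Q0=[P1,P2,P3,P4] Q1=[P5] Q2=[]
t=23-24: P1@Q0 runs 1, rem=9, I/O yield, promote→Q0. Q0=[P2,P3,P4,P1] Q1=[P5] Q2=[]
t=24-25: P2@Q0 runs 1, rem=1, I/O yield, promote→Q0. Q0=[P3,P4,P1,P2] Q1=[P5] Q2=[]
t=25-26: P3@Q0 runs 1, rem=5, I/O yield, promote→Q0. Q0=[P4,P1,P2,P3] Q1=[P5] Q2=[]
t=26-28: P4@Q0 runs 2, rem=4, I/O yield, promote→Q0. Q0=[P1,P2,P3,P4] Q1=[P5] Q2=[]
t=28-29: P1@Q0 runs 1, rem=8, I/O yield, promote→Q0. Q0=[P2,P3,P4,P1] Q1=[P5] Q2=[]
t=29-30: P2@Q0 runs 1, rem=0, completes. Q0=[P3,P4,P1] Q1=[P5] Q2=[]
t=30-31: P3@Q0 runs 1, rem=4, I/O yield, promote→Q0. Q0=[P4,P1,P3] Q1=[P5] Q2=[]
t=31-33: P4@Q0 runs 2, rem=2, I/O yield, promote→Q0. Q0=[P1,P3,P4] Q1=[P5] Q2=[]
t=33-34: P1@Q0 runs 1, rem=7, I/O yield, promote→Q0. Q0=[P3,P4,P1] Q1=[P5] Q2=[]
t=34-35: P3@Q0 runs 1, rem=3, I/O yield, promote→Q0. Q0=[P4,P1,P3] Q1=[P5] Q2=[]
t=35-37: P4@Q0 runs 2, rem=0, completes. Q0=[P1,P3] Q1=[P5] Q2=[]
t=37-38: P1@Q0 runs 1, rem=6, I/O yield, promote→Q0. Q0=[P3,P1] Q1=[P5] Q2=[]
t=38-39: P3@Q0 runs 1, rem=2, I/O yield, promote→Q0. Q0=[P1,P3] Q1=[P5] Q2=[]
t=39-40: P1@Q0 runs 1, rem=5, I/O yield, promote→Q0. Q0=[P3,P1] Q1=[P5] Q2=[]
t=40-41: P3@Q0 runs 1, rem=1, I/O yield, promote→Q0. Q0=[P1,P3] Q1=[P5] Q2=[]
t=41-42: P1@Q0 runs 1, rem=4, I/O yield, promote→Q0. Q0=[P3,P1] Q1=[P5] Q2=[]
t=42-43: P3@Q0 runs 1, rem=0, completes. Q0=[P1] Q1=[P5] Q2=[]
t=43-44: P1@Q0 runs 1, rem=3, I/O yield, promote→Q0. Q0=[P1] Q1=[P5] Q2=[]
t=44-45: P1@Q0 runs 1, rem=2, I/O yield, promote→Q0. Q0=[P1] Q1=[P5] Q2=[]
t=45-46: P1@Q0 runs 1, rem=1, I/O yield, promote→Q0. Q0=[P1] Q1=[P5] Q2=[]
t=46-47: P1@Q0 runs 1, rem=0, completes. Q0=[] Q1=[P5] Q2=[]
t=47-49: P5@Q1 runs 2, rem=0, completes. Q0=[] Q1=[] Q2=[]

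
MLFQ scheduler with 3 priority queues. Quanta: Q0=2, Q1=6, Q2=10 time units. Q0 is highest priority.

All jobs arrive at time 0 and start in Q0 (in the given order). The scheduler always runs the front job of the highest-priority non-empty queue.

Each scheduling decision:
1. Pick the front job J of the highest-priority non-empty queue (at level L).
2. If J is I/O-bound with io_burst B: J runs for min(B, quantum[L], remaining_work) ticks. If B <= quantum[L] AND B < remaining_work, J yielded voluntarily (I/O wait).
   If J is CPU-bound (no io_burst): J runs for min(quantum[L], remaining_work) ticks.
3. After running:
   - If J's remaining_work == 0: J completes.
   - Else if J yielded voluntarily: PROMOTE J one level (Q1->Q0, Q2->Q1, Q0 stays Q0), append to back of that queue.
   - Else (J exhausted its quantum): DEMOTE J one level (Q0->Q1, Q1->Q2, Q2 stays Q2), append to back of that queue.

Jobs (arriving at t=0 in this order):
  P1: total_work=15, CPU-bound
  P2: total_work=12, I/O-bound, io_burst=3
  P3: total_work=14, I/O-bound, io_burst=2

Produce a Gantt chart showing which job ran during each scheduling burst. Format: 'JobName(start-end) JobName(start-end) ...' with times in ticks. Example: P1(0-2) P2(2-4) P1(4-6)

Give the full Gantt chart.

t=0-2: P1@Q0 runs 2, rem=13, quantum used, demote→Q1. Q0=[P2,P3] Q1=[P1] Q2=[]
t=2-4: P2@Q0 runs 2, rem=10, quantum used, demote→Q1. Q0=[P3] Q1=[P1,P2] Q2=[]
t=4-6: P3@Q0 runs 2, rem=12, I/O yield, promote→Q0. Q0=[P3] Q1=[P1,P2] Q2=[]
t=6-8: P3@Q0 runs 2, rem=10, I/O yield, promote→Q0. Q0=[P3] Q1=[P1,P2] Q2=[]
t=8-10: P3@Q0 runs 2, rem=8, I/O yield, promote→Q0. Q0=[P3] Q1=[P1,P2] Q2=[]
t=10-12: P3@Q0 runs 2, rem=6, I/O yield, promote→Q0. Q0=[P3] Q1=[P1,P2] Q2=[]
t=12-14: P3@Q0 runs 2, rem=4, I/O yield, promote→Q0. Q0=[P3] Q1=[P1,P2] Q2=[]
t=14-16: P3@Q0 runs 2, rem=2, I/O yield, promote→Q0. Q0=[P3] Q1=[P1,P2] Q2=[]
t=16-18: P3@Q0 runs 2, rem=0, completes. Q0=[] Q1=[P1,P2] Q2=[]
t=18-24: P1@Q1 runs 6, rem=7, quantum used, demote→Q2. Q0=[] Q1=[P2] Q2=[P1]
t=24-27: P2@Q1 runs 3, rem=7, I/O yield, promote→Q0. Q0=[P2] Q1=[] Q2=[P1]
t=27-29: P2@Q0 runs 2, rem=5, quantum used, demote→Q1. Q0=[] Q1=[P2] Q2=[P1]
t=29-32: P2@Q1 runs 3, rem=2, I/O yield, promote→Q0. Q0=[P2] Q1=[] Q2=[P1]
t=32-34: P2@Q0 runs 2, rem=0, completes. Q0=[] Q1=[] Q2=[P1]
t=34-41: P1@Q2 runs 7, rem=0, completes. Q0=[] Q1=[] Q2=[]

Answer: P1(0-2) P2(2-4) P3(4-6) P3(6-8) P3(8-10) P3(10-12) P3(12-14) P3(14-16) P3(16-18) P1(18-24) P2(24-27) P2(27-29) P2(29-32) P2(32-34) P1(34-41)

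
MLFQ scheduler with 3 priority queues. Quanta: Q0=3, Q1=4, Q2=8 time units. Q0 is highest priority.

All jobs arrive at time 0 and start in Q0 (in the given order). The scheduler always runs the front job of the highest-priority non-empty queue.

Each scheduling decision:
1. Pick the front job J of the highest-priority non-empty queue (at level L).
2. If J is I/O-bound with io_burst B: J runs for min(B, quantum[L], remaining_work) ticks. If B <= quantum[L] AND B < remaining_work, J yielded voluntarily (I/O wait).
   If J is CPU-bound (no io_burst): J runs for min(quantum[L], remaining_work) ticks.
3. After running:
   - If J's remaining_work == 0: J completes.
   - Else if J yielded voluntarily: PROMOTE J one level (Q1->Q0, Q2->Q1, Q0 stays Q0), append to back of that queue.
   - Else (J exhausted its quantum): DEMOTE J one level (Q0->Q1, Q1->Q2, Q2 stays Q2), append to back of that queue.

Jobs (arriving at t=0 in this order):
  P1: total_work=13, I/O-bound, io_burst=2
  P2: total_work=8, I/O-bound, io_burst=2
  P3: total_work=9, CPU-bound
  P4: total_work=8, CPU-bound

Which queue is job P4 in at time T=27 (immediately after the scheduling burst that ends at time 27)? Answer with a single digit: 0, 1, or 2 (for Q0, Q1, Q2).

t=0-2: P1@Q0 runs 2, rem=11, I/O yield, promote→Q0. Q0=[P2,P3,P4,P1] Q1=[] Q2=[]
t=2-4: P2@Q0 runs 2, rem=6, I/O yield, promote→Q0. Q0=[P3,P4,P1,P2] Q1=[] Q2=[]
t=4-7: P3@Q0 runs 3, rem=6, quantum used, demote→Q1. Q0=[P4,P1,P2] Q1=[P3] Q2=[]
t=7-10: P4@Q0 runs 3, rem=5, quantum used, demote→Q1. Q0=[P1,P2] Q1=[P3,P4] Q2=[]
t=10-12: P1@Q0 runs 2, rem=9, I/O yield, promote→Q0. Q0=[P2,P1] Q1=[P3,P4] Q2=[]
t=12-14: P2@Q0 runs 2, rem=4, I/O yield, promote→Q0. Q0=[P1,P2] Q1=[P3,P4] Q2=[]
t=14-16: P1@Q0 runs 2, rem=7, I/O yield, promote→Q0. Q0=[P2,P1] Q1=[P3,P4] Q2=[]
t=16-18: P2@Q0 runs 2, rem=2, I/O yield, promote→Q0. Q0=[P1,P2] Q1=[P3,P4] Q2=[]
t=18-20: P1@Q0 runs 2, rem=5, I/O yield, promote→Q0. Q0=[P2,P1] Q1=[P3,P4] Q2=[]
t=20-22: P2@Q0 runs 2, rem=0, completes. Q0=[P1] Q1=[P3,P4] Q2=[]
t=22-24: P1@Q0 runs 2, rem=3, I/O yield, promote→Q0. Q0=[P1] Q1=[P3,P4] Q2=[]
t=24-26: P1@Q0 runs 2, rem=1, I/O yield, promote→Q0. Q0=[P1] Q1=[P3,P4] Q2=[]
t=26-27: P1@Q0 runs 1, rem=0, completes. Q0=[] Q1=[P3,P4] Q2=[]
t=27-31: P3@Q1 runs 4, rem=2, quantum used, demote→Q2. Q0=[] Q1=[P4] Q2=[P3]
t=31-35: P4@Q1 runs 4, rem=1, quantum used, demote→Q2. Q0=[] Q1=[] Q2=[P3,P4]
t=35-37: P3@Q2 runs 2, rem=0, completes. Q0=[] Q1=[] Q2=[P4]
t=37-38: P4@Q2 runs 1, rem=0, completes. Q0=[] Q1=[] Q2=[]

Answer: 1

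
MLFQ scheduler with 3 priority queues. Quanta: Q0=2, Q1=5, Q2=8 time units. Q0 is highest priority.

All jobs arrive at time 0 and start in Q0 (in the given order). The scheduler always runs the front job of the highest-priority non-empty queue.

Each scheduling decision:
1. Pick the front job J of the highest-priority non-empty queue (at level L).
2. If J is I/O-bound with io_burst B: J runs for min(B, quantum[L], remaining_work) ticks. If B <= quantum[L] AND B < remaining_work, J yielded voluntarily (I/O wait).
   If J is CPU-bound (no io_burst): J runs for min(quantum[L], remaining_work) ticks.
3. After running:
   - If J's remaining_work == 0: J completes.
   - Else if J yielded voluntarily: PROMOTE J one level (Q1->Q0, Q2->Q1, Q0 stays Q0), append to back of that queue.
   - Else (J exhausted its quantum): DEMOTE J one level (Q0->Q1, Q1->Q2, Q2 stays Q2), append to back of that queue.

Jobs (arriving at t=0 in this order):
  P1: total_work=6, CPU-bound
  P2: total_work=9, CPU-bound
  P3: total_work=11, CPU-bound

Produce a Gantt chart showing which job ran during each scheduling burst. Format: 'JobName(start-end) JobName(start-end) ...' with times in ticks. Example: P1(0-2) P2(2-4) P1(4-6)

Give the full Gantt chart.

Answer: P1(0-2) P2(2-4) P3(4-6) P1(6-10) P2(10-15) P3(15-20) P2(20-22) P3(22-26)

Derivation:
t=0-2: P1@Q0 runs 2, rem=4, quantum used, demote→Q1. Q0=[P2,P3] Q1=[P1] Q2=[]
t=2-4: P2@Q0 runs 2, rem=7, quantum used, demote→Q1. Q0=[P3] Q1=[P1,P2] Q2=[]
t=4-6: P3@Q0 runs 2, rem=9, quantum used, demote→Q1. Q0=[] Q1=[P1,P2,P3] Q2=[]
t=6-10: P1@Q1 runs 4, rem=0, completes. Q0=[] Q1=[P2,P3] Q2=[]
t=10-15: P2@Q1 runs 5, rem=2, quantum used, demote→Q2. Q0=[] Q1=[P3] Q2=[P2]
t=15-20: P3@Q1 runs 5, rem=4, quantum used, demote→Q2. Q0=[] Q1=[] Q2=[P2,P3]
t=20-22: P2@Q2 runs 2, rem=0, completes. Q0=[] Q1=[] Q2=[P3]
t=22-26: P3@Q2 runs 4, rem=0, completes. Q0=[] Q1=[] Q2=[]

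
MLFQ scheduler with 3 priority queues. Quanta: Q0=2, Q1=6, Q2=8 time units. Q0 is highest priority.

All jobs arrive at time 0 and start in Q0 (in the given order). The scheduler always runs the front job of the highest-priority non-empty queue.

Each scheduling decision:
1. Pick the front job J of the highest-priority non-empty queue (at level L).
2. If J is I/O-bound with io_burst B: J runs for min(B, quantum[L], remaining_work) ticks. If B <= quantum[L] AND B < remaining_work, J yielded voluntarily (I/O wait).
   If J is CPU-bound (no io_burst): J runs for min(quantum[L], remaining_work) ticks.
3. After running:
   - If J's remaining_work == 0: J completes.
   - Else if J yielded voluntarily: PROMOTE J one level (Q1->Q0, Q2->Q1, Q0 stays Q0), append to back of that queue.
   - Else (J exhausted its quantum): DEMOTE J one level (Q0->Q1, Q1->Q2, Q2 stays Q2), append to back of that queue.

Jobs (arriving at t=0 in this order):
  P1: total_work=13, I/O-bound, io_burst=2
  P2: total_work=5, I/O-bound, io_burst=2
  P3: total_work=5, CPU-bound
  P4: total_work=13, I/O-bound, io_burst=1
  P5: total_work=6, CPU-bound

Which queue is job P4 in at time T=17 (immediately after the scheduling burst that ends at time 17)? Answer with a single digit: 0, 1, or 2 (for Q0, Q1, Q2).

Answer: 0

Derivation:
t=0-2: P1@Q0 runs 2, rem=11, I/O yield, promote→Q0. Q0=[P2,P3,P4,P5,P1] Q1=[] Q2=[]
t=2-4: P2@Q0 runs 2, rem=3, I/O yield, promote→Q0. Q0=[P3,P4,P5,P1,P2] Q1=[] Q2=[]
t=4-6: P3@Q0 runs 2, rem=3, quantum used, demote→Q1. Q0=[P4,P5,P1,P2] Q1=[P3] Q2=[]
t=6-7: P4@Q0 runs 1, rem=12, I/O yield, promote→Q0. Q0=[P5,P1,P2,P4] Q1=[P3] Q2=[]
t=7-9: P5@Q0 runs 2, rem=4, quantum used, demote→Q1. Q0=[P1,P2,P4] Q1=[P3,P5] Q2=[]
t=9-11: P1@Q0 runs 2, rem=9, I/O yield, promote→Q0. Q0=[P2,P4,P1] Q1=[P3,P5] Q2=[]
t=11-13: P2@Q0 runs 2, rem=1, I/O yield, promote→Q0. Q0=[P4,P1,P2] Q1=[P3,P5] Q2=[]
t=13-14: P4@Q0 runs 1, rem=11, I/O yield, promote→Q0. Q0=[P1,P2,P4] Q1=[P3,P5] Q2=[]
t=14-16: P1@Q0 runs 2, rem=7, I/O yield, promote→Q0. Q0=[P2,P4,P1] Q1=[P3,P5] Q2=[]
t=16-17: P2@Q0 runs 1, rem=0, completes. Q0=[P4,P1] Q1=[P3,P5] Q2=[]
t=17-18: P4@Q0 runs 1, rem=10, I/O yield, promote→Q0. Q0=[P1,P4] Q1=[P3,P5] Q2=[]
t=18-20: P1@Q0 runs 2, rem=5, I/O yield, promote→Q0. Q0=[P4,P1] Q1=[P3,P5] Q2=[]
t=20-21: P4@Q0 runs 1, rem=9, I/O yield, promote→Q0. Q0=[P1,P4] Q1=[P3,P5] Q2=[]
t=21-23: P1@Q0 runs 2, rem=3, I/O yield, promote→Q0. Q0=[P4,P1] Q1=[P3,P5] Q2=[]
t=23-24: P4@Q0 runs 1, rem=8, I/O yield, promote→Q0. Q0=[P1,P4] Q1=[P3,P5] Q2=[]
t=24-26: P1@Q0 runs 2, rem=1, I/O yield, promote→Q0. Q0=[P4,P1] Q1=[P3,P5] Q2=[]
t=26-27: P4@Q0 runs 1, rem=7, I/O yield, promote→Q0. Q0=[P1,P4] Q1=[P3,P5] Q2=[]
t=27-28: P1@Q0 runs 1, rem=0, completes. Q0=[P4] Q1=[P3,P5] Q2=[]
t=28-29: P4@Q0 runs 1, rem=6, I/O yield, promote→Q0. Q0=[P4] Q1=[P3,P5] Q2=[]
t=29-30: P4@Q0 runs 1, rem=5, I/O yield, promote→Q0. Q0=[P4] Q1=[P3,P5] Q2=[]
t=30-31: P4@Q0 runs 1, rem=4, I/O yield, promote→Q0. Q0=[P4] Q1=[P3,P5] Q2=[]
t=31-32: P4@Q0 runs 1, rem=3, I/O yield, promote→Q0. Q0=[P4] Q1=[P3,P5] Q2=[]
t=32-33: P4@Q0 runs 1, rem=2, I/O yield, promote→Q0. Q0=[P4] Q1=[P3,P5] Q2=[]
t=33-34: P4@Q0 runs 1, rem=1, I/O yield, promote→Q0. Q0=[P4] Q1=[P3,P5] Q2=[]
t=34-35: P4@Q0 runs 1, rem=0, completes. Q0=[] Q1=[P3,P5] Q2=[]
t=35-38: P3@Q1 runs 3, rem=0, completes. Q0=[] Q1=[P5] Q2=[]
t=38-42: P5@Q1 runs 4, rem=0, completes. Q0=[] Q1=[] Q2=[]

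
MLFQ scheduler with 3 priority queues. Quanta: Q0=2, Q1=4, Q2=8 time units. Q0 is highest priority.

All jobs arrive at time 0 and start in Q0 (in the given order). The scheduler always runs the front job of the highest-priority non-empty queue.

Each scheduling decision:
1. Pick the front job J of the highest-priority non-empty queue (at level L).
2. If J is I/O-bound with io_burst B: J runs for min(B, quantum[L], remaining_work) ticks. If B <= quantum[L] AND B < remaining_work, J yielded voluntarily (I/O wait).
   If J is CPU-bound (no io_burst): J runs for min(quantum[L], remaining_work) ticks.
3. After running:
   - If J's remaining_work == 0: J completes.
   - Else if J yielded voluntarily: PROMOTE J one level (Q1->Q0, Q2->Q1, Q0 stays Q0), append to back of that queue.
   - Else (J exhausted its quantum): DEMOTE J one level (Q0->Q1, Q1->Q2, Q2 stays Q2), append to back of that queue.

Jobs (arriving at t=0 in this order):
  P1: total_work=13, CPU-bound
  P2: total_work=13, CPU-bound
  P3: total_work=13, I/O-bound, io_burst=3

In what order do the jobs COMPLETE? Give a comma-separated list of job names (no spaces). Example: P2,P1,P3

Answer: P3,P1,P2

Derivation:
t=0-2: P1@Q0 runs 2, rem=11, quantum used, demote→Q1. Q0=[P2,P3] Q1=[P1] Q2=[]
t=2-4: P2@Q0 runs 2, rem=11, quantum used, demote→Q1. Q0=[P3] Q1=[P1,P2] Q2=[]
t=4-6: P3@Q0 runs 2, rem=11, quantum used, demote→Q1. Q0=[] Q1=[P1,P2,P3] Q2=[]
t=6-10: P1@Q1 runs 4, rem=7, quantum used, demote→Q2. Q0=[] Q1=[P2,P3] Q2=[P1]
t=10-14: P2@Q1 runs 4, rem=7, quantum used, demote→Q2. Q0=[] Q1=[P3] Q2=[P1,P2]
t=14-17: P3@Q1 runs 3, rem=8, I/O yield, promote→Q0. Q0=[P3] Q1=[] Q2=[P1,P2]
t=17-19: P3@Q0 runs 2, rem=6, quantum used, demote→Q1. Q0=[] Q1=[P3] Q2=[P1,P2]
t=19-22: P3@Q1 runs 3, rem=3, I/O yield, promote→Q0. Q0=[P3] Q1=[] Q2=[P1,P2]
t=22-24: P3@Q0 runs 2, rem=1, quantum used, demote→Q1. Q0=[] Q1=[P3] Q2=[P1,P2]
t=24-25: P3@Q1 runs 1, rem=0, completes. Q0=[] Q1=[] Q2=[P1,P2]
t=25-32: P1@Q2 runs 7, rem=0, completes. Q0=[] Q1=[] Q2=[P2]
t=32-39: P2@Q2 runs 7, rem=0, completes. Q0=[] Q1=[] Q2=[]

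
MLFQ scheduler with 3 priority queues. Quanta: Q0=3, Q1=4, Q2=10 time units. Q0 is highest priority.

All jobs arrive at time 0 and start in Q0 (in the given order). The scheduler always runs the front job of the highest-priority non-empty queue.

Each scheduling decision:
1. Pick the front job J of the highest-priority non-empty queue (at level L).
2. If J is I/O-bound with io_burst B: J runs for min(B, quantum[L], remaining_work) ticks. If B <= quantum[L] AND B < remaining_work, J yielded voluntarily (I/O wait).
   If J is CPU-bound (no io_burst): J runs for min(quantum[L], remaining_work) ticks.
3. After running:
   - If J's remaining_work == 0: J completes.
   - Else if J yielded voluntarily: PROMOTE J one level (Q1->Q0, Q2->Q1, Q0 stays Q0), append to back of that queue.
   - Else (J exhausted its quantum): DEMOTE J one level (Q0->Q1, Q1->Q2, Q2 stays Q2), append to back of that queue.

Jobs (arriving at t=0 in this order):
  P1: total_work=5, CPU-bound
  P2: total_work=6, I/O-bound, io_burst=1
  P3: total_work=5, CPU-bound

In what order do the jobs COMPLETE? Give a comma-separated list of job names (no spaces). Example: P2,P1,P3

t=0-3: P1@Q0 runs 3, rem=2, quantum used, demote→Q1. Q0=[P2,P3] Q1=[P1] Q2=[]
t=3-4: P2@Q0 runs 1, rem=5, I/O yield, promote→Q0. Q0=[P3,P2] Q1=[P1] Q2=[]
t=4-7: P3@Q0 runs 3, rem=2, quantum used, demote→Q1. Q0=[P2] Q1=[P1,P3] Q2=[]
t=7-8: P2@Q0 runs 1, rem=4, I/O yield, promote→Q0. Q0=[P2] Q1=[P1,P3] Q2=[]
t=8-9: P2@Q0 runs 1, rem=3, I/O yield, promote→Q0. Q0=[P2] Q1=[P1,P3] Q2=[]
t=9-10: P2@Q0 runs 1, rem=2, I/O yield, promote→Q0. Q0=[P2] Q1=[P1,P3] Q2=[]
t=10-11: P2@Q0 runs 1, rem=1, I/O yield, promote→Q0. Q0=[P2] Q1=[P1,P3] Q2=[]
t=11-12: P2@Q0 runs 1, rem=0, completes. Q0=[] Q1=[P1,P3] Q2=[]
t=12-14: P1@Q1 runs 2, rem=0, completes. Q0=[] Q1=[P3] Q2=[]
t=14-16: P3@Q1 runs 2, rem=0, completes. Q0=[] Q1=[] Q2=[]

Answer: P2,P1,P3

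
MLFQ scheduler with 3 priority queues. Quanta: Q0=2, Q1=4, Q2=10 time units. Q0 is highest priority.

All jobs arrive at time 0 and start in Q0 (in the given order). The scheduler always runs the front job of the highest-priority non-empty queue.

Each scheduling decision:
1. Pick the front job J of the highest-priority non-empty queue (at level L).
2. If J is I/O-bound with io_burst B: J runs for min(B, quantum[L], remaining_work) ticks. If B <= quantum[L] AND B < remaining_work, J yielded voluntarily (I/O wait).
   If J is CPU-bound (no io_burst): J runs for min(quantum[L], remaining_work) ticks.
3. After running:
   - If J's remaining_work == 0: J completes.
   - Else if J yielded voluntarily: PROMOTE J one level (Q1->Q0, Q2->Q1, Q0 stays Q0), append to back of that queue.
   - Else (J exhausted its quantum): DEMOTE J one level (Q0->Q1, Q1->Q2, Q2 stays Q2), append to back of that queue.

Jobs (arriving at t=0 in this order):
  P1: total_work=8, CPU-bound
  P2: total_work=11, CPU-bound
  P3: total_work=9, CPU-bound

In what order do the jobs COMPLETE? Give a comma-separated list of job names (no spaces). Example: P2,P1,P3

Answer: P1,P2,P3

Derivation:
t=0-2: P1@Q0 runs 2, rem=6, quantum used, demote→Q1. Q0=[P2,P3] Q1=[P1] Q2=[]
t=2-4: P2@Q0 runs 2, rem=9, quantum used, demote→Q1. Q0=[P3] Q1=[P1,P2] Q2=[]
t=4-6: P3@Q0 runs 2, rem=7, quantum used, demote→Q1. Q0=[] Q1=[P1,P2,P3] Q2=[]
t=6-10: P1@Q1 runs 4, rem=2, quantum used, demote→Q2. Q0=[] Q1=[P2,P3] Q2=[P1]
t=10-14: P2@Q1 runs 4, rem=5, quantum used, demote→Q2. Q0=[] Q1=[P3] Q2=[P1,P2]
t=14-18: P3@Q1 runs 4, rem=3, quantum used, demote→Q2. Q0=[] Q1=[] Q2=[P1,P2,P3]
t=18-20: P1@Q2 runs 2, rem=0, completes. Q0=[] Q1=[] Q2=[P2,P3]
t=20-25: P2@Q2 runs 5, rem=0, completes. Q0=[] Q1=[] Q2=[P3]
t=25-28: P3@Q2 runs 3, rem=0, completes. Q0=[] Q1=[] Q2=[]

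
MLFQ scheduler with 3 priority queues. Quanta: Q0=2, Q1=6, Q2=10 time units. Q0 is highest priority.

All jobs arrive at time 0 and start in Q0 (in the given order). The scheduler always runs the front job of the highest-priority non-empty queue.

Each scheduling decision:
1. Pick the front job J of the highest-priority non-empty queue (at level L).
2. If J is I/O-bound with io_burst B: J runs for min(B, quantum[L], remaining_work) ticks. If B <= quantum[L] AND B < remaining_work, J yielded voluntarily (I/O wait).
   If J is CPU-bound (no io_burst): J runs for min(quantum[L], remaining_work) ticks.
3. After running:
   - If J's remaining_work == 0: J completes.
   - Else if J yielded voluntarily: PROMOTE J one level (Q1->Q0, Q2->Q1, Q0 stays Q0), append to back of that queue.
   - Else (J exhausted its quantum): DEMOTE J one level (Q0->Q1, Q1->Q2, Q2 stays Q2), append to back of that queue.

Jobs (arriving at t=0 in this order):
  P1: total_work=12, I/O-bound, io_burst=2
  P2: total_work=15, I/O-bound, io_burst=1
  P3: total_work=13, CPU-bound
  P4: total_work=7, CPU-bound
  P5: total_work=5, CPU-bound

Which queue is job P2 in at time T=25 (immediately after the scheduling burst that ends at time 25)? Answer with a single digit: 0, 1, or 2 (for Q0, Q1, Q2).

Answer: 0

Derivation:
t=0-2: P1@Q0 runs 2, rem=10, I/O yield, promote→Q0. Q0=[P2,P3,P4,P5,P1] Q1=[] Q2=[]
t=2-3: P2@Q0 runs 1, rem=14, I/O yield, promote→Q0. Q0=[P3,P4,P5,P1,P2] Q1=[] Q2=[]
t=3-5: P3@Q0 runs 2, rem=11, quantum used, demote→Q1. Q0=[P4,P5,P1,P2] Q1=[P3] Q2=[]
t=5-7: P4@Q0 runs 2, rem=5, quantum used, demote→Q1. Q0=[P5,P1,P2] Q1=[P3,P4] Q2=[]
t=7-9: P5@Q0 runs 2, rem=3, quantum used, demote→Q1. Q0=[P1,P2] Q1=[P3,P4,P5] Q2=[]
t=9-11: P1@Q0 runs 2, rem=8, I/O yield, promote→Q0. Q0=[P2,P1] Q1=[P3,P4,P5] Q2=[]
t=11-12: P2@Q0 runs 1, rem=13, I/O yield, promote→Q0. Q0=[P1,P2] Q1=[P3,P4,P5] Q2=[]
t=12-14: P1@Q0 runs 2, rem=6, I/O yield, promote→Q0. Q0=[P2,P1] Q1=[P3,P4,P5] Q2=[]
t=14-15: P2@Q0 runs 1, rem=12, I/O yield, promote→Q0. Q0=[P1,P2] Q1=[P3,P4,P5] Q2=[]
t=15-17: P1@Q0 runs 2, rem=4, I/O yield, promote→Q0. Q0=[P2,P1] Q1=[P3,P4,P5] Q2=[]
t=17-18: P2@Q0 runs 1, rem=11, I/O yield, promote→Q0. Q0=[P1,P2] Q1=[P3,P4,P5] Q2=[]
t=18-20: P1@Q0 runs 2, rem=2, I/O yield, promote→Q0. Q0=[P2,P1] Q1=[P3,P4,P5] Q2=[]
t=20-21: P2@Q0 runs 1, rem=10, I/O yield, promote→Q0. Q0=[P1,P2] Q1=[P3,P4,P5] Q2=[]
t=21-23: P1@Q0 runs 2, rem=0, completes. Q0=[P2] Q1=[P3,P4,P5] Q2=[]
t=23-24: P2@Q0 runs 1, rem=9, I/O yield, promote→Q0. Q0=[P2] Q1=[P3,P4,P5] Q2=[]
t=24-25: P2@Q0 runs 1, rem=8, I/O yield, promote→Q0. Q0=[P2] Q1=[P3,P4,P5] Q2=[]
t=25-26: P2@Q0 runs 1, rem=7, I/O yield, promote→Q0. Q0=[P2] Q1=[P3,P4,P5] Q2=[]
t=26-27: P2@Q0 runs 1, rem=6, I/O yield, promote→Q0. Q0=[P2] Q1=[P3,P4,P5] Q2=[]
t=27-28: P2@Q0 runs 1, rem=5, I/O yield, promote→Q0. Q0=[P2] Q1=[P3,P4,P5] Q2=[]
t=28-29: P2@Q0 runs 1, rem=4, I/O yield, promote→Q0. Q0=[P2] Q1=[P3,P4,P5] Q2=[]
t=29-30: P2@Q0 runs 1, rem=3, I/O yield, promote→Q0. Q0=[P2] Q1=[P3,P4,P5] Q2=[]
t=30-31: P2@Q0 runs 1, rem=2, I/O yield, promote→Q0. Q0=[P2] Q1=[P3,P4,P5] Q2=[]
t=31-32: P2@Q0 runs 1, rem=1, I/O yield, promote→Q0. Q0=[P2] Q1=[P3,P4,P5] Q2=[]
t=32-33: P2@Q0 runs 1, rem=0, completes. Q0=[] Q1=[P3,P4,P5] Q2=[]
t=33-39: P3@Q1 runs 6, rem=5, quantum used, demote→Q2. Q0=[] Q1=[P4,P5] Q2=[P3]
t=39-44: P4@Q1 runs 5, rem=0, completes. Q0=[] Q1=[P5] Q2=[P3]
t=44-47: P5@Q1 runs 3, rem=0, completes. Q0=[] Q1=[] Q2=[P3]
t=47-52: P3@Q2 runs 5, rem=0, completes. Q0=[] Q1=[] Q2=[]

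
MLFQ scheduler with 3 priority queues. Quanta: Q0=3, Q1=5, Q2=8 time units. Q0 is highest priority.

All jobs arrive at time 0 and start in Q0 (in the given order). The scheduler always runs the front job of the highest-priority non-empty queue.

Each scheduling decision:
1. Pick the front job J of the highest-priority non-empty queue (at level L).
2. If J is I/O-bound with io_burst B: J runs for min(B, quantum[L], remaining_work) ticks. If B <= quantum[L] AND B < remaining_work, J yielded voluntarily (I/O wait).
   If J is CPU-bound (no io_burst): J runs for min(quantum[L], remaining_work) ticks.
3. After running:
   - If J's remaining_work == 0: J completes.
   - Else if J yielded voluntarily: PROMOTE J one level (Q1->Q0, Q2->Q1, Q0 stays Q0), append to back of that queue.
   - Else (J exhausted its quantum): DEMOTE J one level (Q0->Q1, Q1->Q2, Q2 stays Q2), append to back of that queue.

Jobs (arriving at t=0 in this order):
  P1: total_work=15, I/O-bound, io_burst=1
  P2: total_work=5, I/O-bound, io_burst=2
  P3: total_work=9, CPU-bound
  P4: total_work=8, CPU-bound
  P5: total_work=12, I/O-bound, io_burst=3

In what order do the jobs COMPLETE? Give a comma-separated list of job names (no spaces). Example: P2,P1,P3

Answer: P2,P5,P1,P4,P3

Derivation:
t=0-1: P1@Q0 runs 1, rem=14, I/O yield, promote→Q0. Q0=[P2,P3,P4,P5,P1] Q1=[] Q2=[]
t=1-3: P2@Q0 runs 2, rem=3, I/O yield, promote→Q0. Q0=[P3,P4,P5,P1,P2] Q1=[] Q2=[]
t=3-6: P3@Q0 runs 3, rem=6, quantum used, demote→Q1. Q0=[P4,P5,P1,P2] Q1=[P3] Q2=[]
t=6-9: P4@Q0 runs 3, rem=5, quantum used, demote→Q1. Q0=[P5,P1,P2] Q1=[P3,P4] Q2=[]
t=9-12: P5@Q0 runs 3, rem=9, I/O yield, promote→Q0. Q0=[P1,P2,P5] Q1=[P3,P4] Q2=[]
t=12-13: P1@Q0 runs 1, rem=13, I/O yield, promote→Q0. Q0=[P2,P5,P1] Q1=[P3,P4] Q2=[]
t=13-15: P2@Q0 runs 2, rem=1, I/O yield, promote→Q0. Q0=[P5,P1,P2] Q1=[P3,P4] Q2=[]
t=15-18: P5@Q0 runs 3, rem=6, I/O yield, promote→Q0. Q0=[P1,P2,P5] Q1=[P3,P4] Q2=[]
t=18-19: P1@Q0 runs 1, rem=12, I/O yield, promote→Q0. Q0=[P2,P5,P1] Q1=[P3,P4] Q2=[]
t=19-20: P2@Q0 runs 1, rem=0, completes. Q0=[P5,P1] Q1=[P3,P4] Q2=[]
t=20-23: P5@Q0 runs 3, rem=3, I/O yield, promote→Q0. Q0=[P1,P5] Q1=[P3,P4] Q2=[]
t=23-24: P1@Q0 runs 1, rem=11, I/O yield, promote→Q0. Q0=[P5,P1] Q1=[P3,P4] Q2=[]
t=24-27: P5@Q0 runs 3, rem=0, completes. Q0=[P1] Q1=[P3,P4] Q2=[]
t=27-28: P1@Q0 runs 1, rem=10, I/O yield, promote→Q0. Q0=[P1] Q1=[P3,P4] Q2=[]
t=28-29: P1@Q0 runs 1, rem=9, I/O yield, promote→Q0. Q0=[P1] Q1=[P3,P4] Q2=[]
t=29-30: P1@Q0 runs 1, rem=8, I/O yield, promote→Q0. Q0=[P1] Q1=[P3,P4] Q2=[]
t=30-31: P1@Q0 runs 1, rem=7, I/O yield, promote→Q0. Q0=[P1] Q1=[P3,P4] Q2=[]
t=31-32: P1@Q0 runs 1, rem=6, I/O yield, promote→Q0. Q0=[P1] Q1=[P3,P4] Q2=[]
t=32-33: P1@Q0 runs 1, rem=5, I/O yield, promote→Q0. Q0=[P1] Q1=[P3,P4] Q2=[]
t=33-34: P1@Q0 runs 1, rem=4, I/O yield, promote→Q0. Q0=[P1] Q1=[P3,P4] Q2=[]
t=34-35: P1@Q0 runs 1, rem=3, I/O yield, promote→Q0. Q0=[P1] Q1=[P3,P4] Q2=[]
t=35-36: P1@Q0 runs 1, rem=2, I/O yield, promote→Q0. Q0=[P1] Q1=[P3,P4] Q2=[]
t=36-37: P1@Q0 runs 1, rem=1, I/O yield, promote→Q0. Q0=[P1] Q1=[P3,P4] Q2=[]
t=37-38: P1@Q0 runs 1, rem=0, completes. Q0=[] Q1=[P3,P4] Q2=[]
t=38-43: P3@Q1 runs 5, rem=1, quantum used, demote→Q2. Q0=[] Q1=[P4] Q2=[P3]
t=43-48: P4@Q1 runs 5, rem=0, completes. Q0=[] Q1=[] Q2=[P3]
t=48-49: P3@Q2 runs 1, rem=0, completes. Q0=[] Q1=[] Q2=[]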